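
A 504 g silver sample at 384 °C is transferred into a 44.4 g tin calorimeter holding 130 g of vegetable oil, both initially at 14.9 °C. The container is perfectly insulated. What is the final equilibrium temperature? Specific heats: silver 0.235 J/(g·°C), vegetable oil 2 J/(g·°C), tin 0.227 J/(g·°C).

Heat gained plus heat lost sum to zero:
504·0.235·(T − 384) + 130·2·(T − 14.9) + 44.4·0.227·(T − 14.9) = 0
118.44(T − 384) + 260(T − 14.9) + 10.08(T − 14.9) = 0
388.52 T = 49505
T = 49505/388.52 ≈ 127.42 °C

T_f ≈ 127.4 °C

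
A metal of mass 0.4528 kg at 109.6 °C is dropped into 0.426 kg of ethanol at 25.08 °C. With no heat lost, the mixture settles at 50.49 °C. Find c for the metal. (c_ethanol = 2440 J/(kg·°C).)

m_s c (T_s − T_f) = m_ethanol c_ethanol (T_f − T_0):
0.4528×c×(109.6 − 50.49) = 0.426×2440×(50.49 − 25.08)
26.77 c = 26412  ⇒  c ≈ 986.8 J/(kg·°C)

c ≈ 987 J/(kg·°C)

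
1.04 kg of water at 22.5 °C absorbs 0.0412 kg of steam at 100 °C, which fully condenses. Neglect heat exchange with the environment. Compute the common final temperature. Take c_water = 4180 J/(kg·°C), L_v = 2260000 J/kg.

T_f ≈ 46.1 °C

Conservation of energy gives ΣQ = 0:
latent heat released on condensation: 0.0412×2260000 = 93112
  condensed water 100 °C→T: 172.22(T − 100)
  water warms: 1.04×4180×(T − 22.5) = 4347.2(T − 22.5)
4519.4 T = 93112 + 17222 + 97812 = 208146
T ≈ 46.06 °C — below 100 °C, confirming all the steam condensed.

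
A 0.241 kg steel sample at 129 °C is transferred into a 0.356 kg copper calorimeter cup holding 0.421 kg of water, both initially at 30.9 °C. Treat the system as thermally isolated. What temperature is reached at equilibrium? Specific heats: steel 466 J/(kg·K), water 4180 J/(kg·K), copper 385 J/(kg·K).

T_f ≈ 36.4 °C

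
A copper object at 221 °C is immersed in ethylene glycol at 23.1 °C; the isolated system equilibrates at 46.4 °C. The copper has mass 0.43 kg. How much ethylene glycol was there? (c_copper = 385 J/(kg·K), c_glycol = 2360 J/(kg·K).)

m ≈ 0.526 kg

Energy conservation, ΣQ = 0:
0.43×385×(46.4 − 221) + m×2360×(46.4 − 23.1) = 0
54988 m = 28905
m = 28905/54988 ≈ 0.5257 kg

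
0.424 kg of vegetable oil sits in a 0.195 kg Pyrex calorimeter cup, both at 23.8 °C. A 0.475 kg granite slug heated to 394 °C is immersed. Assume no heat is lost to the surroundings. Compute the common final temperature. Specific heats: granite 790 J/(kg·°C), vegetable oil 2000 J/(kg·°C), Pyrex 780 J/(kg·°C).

Net heat exchanged in the isolated system is zero:
0.475·790·(T − 394) + 0.424·2000·(T − 23.8) + 0.195·780·(T − 23.8) = 0
1375.3 T = 171651
T = 171651/1375.3 ≈ 124.81 °C

T_f ≈ 124.8 °C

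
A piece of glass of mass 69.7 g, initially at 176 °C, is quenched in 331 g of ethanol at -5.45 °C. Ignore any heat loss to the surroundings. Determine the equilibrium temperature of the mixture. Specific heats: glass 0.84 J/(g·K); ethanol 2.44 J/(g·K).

|Q_glass| = |Q_ethanol|:
69.7·0.84·(176 − T) = 331·2.44·(T − (-5.45))
58.55(176 − T) = 807.64(T − (-5.45))
866.19 T = 5902.8  ⇒  T ≈ 6.81 °C

T_f ≈ 6.8 °C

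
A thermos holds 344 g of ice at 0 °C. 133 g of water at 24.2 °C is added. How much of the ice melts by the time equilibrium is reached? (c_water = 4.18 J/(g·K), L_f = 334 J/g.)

m_melted ≈ 40.3 g

Cooling the water to 0 °C releases 133·4.18·24.2 = 13454 J.
To melt every bit of ice: 344·334 = 114896 J.
That's not enough to melt it all — equilibrium is at 0 °C with ice remaining.
m_melted·334 = 13454  ⇒  m_melted ≈ 40.28 g.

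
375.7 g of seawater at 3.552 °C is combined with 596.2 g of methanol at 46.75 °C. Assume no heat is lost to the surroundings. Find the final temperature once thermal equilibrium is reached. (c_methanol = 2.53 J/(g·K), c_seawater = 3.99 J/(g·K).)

T_f ≈ 25.2 °C

Heat lost by the methanol equals heat gained by the seawater:
596.2×2.53×(46.75 − T) = 375.7×3.99×(T − 3.552)
1508.4(46.75 − T) = 1499(T − 3.552)
3007.4 T = 75842  ⇒  T ≈ 25.22 °C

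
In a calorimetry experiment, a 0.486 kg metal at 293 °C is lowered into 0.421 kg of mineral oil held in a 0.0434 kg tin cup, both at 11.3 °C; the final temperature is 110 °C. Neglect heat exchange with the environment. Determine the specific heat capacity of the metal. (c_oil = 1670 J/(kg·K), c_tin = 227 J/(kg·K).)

c ≈ 791 J/(kg·K)

Taking heat into each body as positive, Σ m c ΔT = 0:
0.486×c×(110 − 293) + 0.421×1670×(110 − 11.3) + 0.0434×227×(110 − 11.3) = 0
-88.94 c = -70365
c = -70365/-88.94 ≈ 791.2 J/(kg·K)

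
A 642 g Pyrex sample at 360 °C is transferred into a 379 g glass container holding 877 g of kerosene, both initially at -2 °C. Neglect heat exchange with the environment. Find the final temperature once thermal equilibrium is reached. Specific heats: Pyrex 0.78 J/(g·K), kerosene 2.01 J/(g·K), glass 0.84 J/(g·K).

T_f ≈ 68.2 °C

Taking heat into each body as positive, Σ m c ΔT = 0:
642*0.78*(T − 360) + 877*2.01*(T − (-2)) + 379*0.84*(T − (-2)) = 0
500.76(T − 360) + 1762.8(T − (-2)) + 318.36(T − (-2)) = 0
2581.9 T = 176111
T = 176111 / 2581.9 = 68.2 °C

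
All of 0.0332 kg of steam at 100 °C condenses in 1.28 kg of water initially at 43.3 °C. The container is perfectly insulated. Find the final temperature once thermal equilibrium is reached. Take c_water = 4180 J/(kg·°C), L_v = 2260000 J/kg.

T_f ≈ 58.4 °C

Energy balance with sensible and latent terms:
latent heat released on condensation: 0.0332×2260000 = 75032
  condensate cools 100→T: 0.0332×4180×(T − 100) = 138.78(T − 100)
  original water: 5350.4(T − 43.3)
5489.2 T = 75032 + 13878 + 231672 = 320582
T ≈ 58.40 °C — below 100 °C, confirming all the steam condensed.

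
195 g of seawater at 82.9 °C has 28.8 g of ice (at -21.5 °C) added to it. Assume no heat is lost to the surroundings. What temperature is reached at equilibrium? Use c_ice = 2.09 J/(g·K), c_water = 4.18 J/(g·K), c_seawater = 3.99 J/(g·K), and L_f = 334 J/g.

T_f ≈ 59.6 °C

Setting the total heat transfer to zero:
warm ice to 0 °C: 28.8·2.09·(0 − (-21.5)) = 1294.1
  latent heat to melt: 28.8·334 = 9619.2
  warm the meltwater: 120.38 T
  seawater: 778.05(T − 82.9)
898.43 T = 64500 − 10913 = 53587
T ≈ 59.64 °C — above 0 °C, consistent with complete melting.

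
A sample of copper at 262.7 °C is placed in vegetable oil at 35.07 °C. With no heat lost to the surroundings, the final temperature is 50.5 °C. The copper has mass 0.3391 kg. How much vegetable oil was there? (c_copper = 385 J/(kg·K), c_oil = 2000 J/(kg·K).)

Heat lost by the copper = heat gained by the oil:
0.3391×385×(262.7 − 50.5) = m×2000×(50.5 − 35.07)
30860 m = 27703  ⇒  m ≈ 0.8977 kg

m ≈ 0.898 kg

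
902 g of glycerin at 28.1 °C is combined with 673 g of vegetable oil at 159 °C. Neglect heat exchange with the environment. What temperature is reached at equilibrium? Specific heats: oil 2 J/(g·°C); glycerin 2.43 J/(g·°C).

T_f ≈ 77.9 °C

Taking heat into each body as positive, Σ m c ΔT = 0:
673×2×(T − 159) + 902×2.43×(T − 28.1) = 0
1346(T − 159) + 2191.9(T − 28.1) = 0
(1346 + 2191.9) T = 1346×159 + 2191.9×28.1
T = 275605/3537.9 ≈ 77.90 °C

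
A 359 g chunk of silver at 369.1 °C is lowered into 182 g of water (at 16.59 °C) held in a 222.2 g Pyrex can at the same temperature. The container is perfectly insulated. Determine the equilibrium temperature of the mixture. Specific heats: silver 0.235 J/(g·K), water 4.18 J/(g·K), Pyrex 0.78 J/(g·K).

T_f ≈ 45.8 °C

Taking heat into each body as positive, Σ m c ΔT = 0:
359×0.235×(T − 369.1) + 182×4.18×(T − 16.59) + 222.2×0.78×(T − 16.59) = 0
84.36(T − 369.1) + 760.76(T − 16.59) + 173.32(T − 16.59) = 0
1018.4 T = 46635
T = 46635/1018.4 ≈ 45.79 °C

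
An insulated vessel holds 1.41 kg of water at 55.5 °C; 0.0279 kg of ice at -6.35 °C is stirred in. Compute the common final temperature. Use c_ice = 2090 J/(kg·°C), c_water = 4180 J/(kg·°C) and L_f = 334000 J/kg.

T_f ≈ 52.8 °C

Conservation of energy gives ΣQ = 0:
warm ice to 0 °C: 0.0279×2090×(0 − (-6.35)) = 370.27; latent heat to melt: 0.0279×334000 = 9318.6; warm the meltwater: 116.62 T; water cools: 1.41×4180×(T − 55.5) = 5893.8(T − 55.5)
6010.4 T = 327106 − 9688.9 = 317417
T ≈ 52.81 °C. Since T > 0 °C, the all-ice-melts assumption holds.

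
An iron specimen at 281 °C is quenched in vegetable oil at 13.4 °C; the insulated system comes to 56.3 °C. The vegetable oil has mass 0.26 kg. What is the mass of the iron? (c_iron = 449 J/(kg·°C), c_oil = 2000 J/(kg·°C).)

Taking heat into each body as positive, Σ m c ΔT = 0:
m·449·(56.3 − 281) + 0.26·2000·(56.3 − 13.4) = 0
-100890 m = -22308
m = -22308/-100890 ≈ 0.2211 kg

m ≈ 0.221 kg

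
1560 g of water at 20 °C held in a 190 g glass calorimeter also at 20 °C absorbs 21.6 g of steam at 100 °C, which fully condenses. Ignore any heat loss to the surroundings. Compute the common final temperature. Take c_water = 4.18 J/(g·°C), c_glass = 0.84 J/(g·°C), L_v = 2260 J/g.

T_f ≈ 28.3 °C

Taking heat into each body as positive, Σ m c ΔT = 0:
condense steam: −21.6·2260 = −48816; condensed water 100 °C→T: 90.29(T − 100); water warms: 1560·4.18·(T − 20) = 6520.8(T − 20); glass cup: 190·0.84·(T − 20) = 159.6(T − 20)
6770.7 T = 48816 + 9028.8 + 133608 = 191453
T ≈ 28.28 °C (< 100 °C, so full condensation is consistent).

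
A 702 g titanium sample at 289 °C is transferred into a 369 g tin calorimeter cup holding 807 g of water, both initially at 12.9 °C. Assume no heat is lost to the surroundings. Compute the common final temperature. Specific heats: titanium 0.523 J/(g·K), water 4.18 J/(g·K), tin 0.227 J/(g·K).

T_f ≈ 39.4 °C

Net heat exchanged in the isolated system is zero:
702*0.523*(T − 289) + 807*4.18*(T − 12.9) + 369*0.227*(T − 12.9) = 0
(367.15 + 3373.3 + 83.76) T = 367.15*289 + 3373.3*12.9 + 83.76*12.9
T = 150701/3824.2 ≈ 39.41 °C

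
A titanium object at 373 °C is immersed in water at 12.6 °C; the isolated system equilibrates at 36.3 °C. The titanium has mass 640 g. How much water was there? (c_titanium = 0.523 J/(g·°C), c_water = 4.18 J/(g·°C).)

m ≈ 1140 g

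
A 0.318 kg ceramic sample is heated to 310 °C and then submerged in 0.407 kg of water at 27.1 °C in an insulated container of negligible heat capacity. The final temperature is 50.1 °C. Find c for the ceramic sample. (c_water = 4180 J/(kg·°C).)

c ≈ 473 J/(kg·°C)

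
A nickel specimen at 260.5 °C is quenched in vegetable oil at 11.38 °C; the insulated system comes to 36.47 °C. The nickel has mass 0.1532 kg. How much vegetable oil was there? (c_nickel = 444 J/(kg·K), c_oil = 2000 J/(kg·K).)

m ≈ 0.304 kg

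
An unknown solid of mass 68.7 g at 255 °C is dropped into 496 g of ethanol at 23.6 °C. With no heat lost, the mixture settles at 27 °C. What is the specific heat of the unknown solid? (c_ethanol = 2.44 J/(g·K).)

Heat gained plus heat lost sum to zero:
68.7×c×(27 − 255) + 496×2.44×(27 − 23.6) = 0
-15664 c = -4114.8
c = -4114.8/-15664 ≈ 0.2627 J/(g·K)

c ≈ 0.263 J/(g·K)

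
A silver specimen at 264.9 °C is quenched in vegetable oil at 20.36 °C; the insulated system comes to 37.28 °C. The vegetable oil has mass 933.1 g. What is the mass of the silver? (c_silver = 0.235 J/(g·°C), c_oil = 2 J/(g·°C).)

m ≈ 590 g

Taking heat into each body as positive, Σ m c ΔT = 0:
m·0.235·(37.28 − 264.9) + 933.1·2·(37.28 − 20.36) = 0
-53.49 m = -31576
m = -31576/-53.49 ≈ 590.3 g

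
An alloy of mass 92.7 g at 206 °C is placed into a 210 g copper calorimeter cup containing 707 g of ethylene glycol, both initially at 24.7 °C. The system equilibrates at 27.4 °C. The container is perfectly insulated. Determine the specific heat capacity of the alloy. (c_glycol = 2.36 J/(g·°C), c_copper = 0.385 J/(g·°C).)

Let T be the final temperature. ΣQ_i = 0:
92.7×c×(27.4 − 206) + 707×2.36×(27.4 − 24.7) + 210×0.385×(27.4 − 24.7) = 0
-16556 c = -4723.3
c = -4723.3/-16556 ≈ 0.2853 J/(g·°C)

c ≈ 0.285 J/(g·°C)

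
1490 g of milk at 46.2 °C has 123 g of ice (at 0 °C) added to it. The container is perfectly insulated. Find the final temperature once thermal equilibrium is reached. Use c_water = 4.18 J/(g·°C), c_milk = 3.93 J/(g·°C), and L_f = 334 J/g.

T_f ≈ 36.0 °C

Conservation of energy gives ΣQ = 0:
latent heat to melt: 123×334 = 41082
  warm the meltwater: 514.14 T
  milk cools: 1490×3.93×(T − 46.2) = 5855.7(T − 46.2)
6369.8 T = 270533 − 41082 = 229451
T ≈ 36.02 °C. Since T > 0 °C, the all-ice-melts assumption holds.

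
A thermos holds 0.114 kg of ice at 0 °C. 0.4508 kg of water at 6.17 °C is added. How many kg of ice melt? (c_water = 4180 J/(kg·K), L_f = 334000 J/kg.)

Cooling the water to 0 °C releases 0.4508·4180·6.17 = 11626 J.
Melting all 0.114 kg of ice would need 0.114·334000 = 38076 J.
11626 J < 38076 J, so only part of the ice melts and the system sits at 0 °C.
m_melted·334000 = 11626  ⇒  m_melted ≈ 0.03481 kg.

m_melted ≈ 0.0348 kg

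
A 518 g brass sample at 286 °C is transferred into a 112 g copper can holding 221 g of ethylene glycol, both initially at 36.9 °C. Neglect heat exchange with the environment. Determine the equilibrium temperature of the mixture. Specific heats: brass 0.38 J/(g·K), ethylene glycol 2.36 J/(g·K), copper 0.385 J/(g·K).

Heat gained plus heat lost sum to zero:
518×0.38×(T − 286) + 221×2.36×(T − 36.9) + 112×0.385×(T − 36.9) = 0
196.84(T − 286) + 521.56(T − 36.9) + 43.12(T − 36.9) = 0
761.52 T = 77133
T = 77133/761.52 ≈ 101.29 °C

T_f ≈ 101.3 °C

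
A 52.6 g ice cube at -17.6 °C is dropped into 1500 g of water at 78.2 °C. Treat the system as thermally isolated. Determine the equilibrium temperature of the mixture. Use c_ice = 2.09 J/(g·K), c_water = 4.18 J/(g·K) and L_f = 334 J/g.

T_f ≈ 72.5 °C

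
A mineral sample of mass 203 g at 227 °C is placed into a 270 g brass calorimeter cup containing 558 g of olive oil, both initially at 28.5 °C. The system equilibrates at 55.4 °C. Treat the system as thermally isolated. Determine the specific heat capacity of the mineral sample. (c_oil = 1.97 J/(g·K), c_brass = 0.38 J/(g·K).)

c ≈ 0.928 J/(g·K)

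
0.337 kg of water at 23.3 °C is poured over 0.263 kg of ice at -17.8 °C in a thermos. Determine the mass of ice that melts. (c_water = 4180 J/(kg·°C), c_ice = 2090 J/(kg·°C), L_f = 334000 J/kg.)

Cooling the water to 0 °C releases 0.337·4180·23.3 = 32822 J.
Of that, 0.263·2090·17.8 = 9784.1 J goes to bring the ice to 0 °C, leaving 23038 J.
Fully melting the ice requires m_ice L_f = 0.263·334000 = 87842 J.
That's not enough to melt it all — equilibrium is at 0 °C with ice remaining.
m_melted·334000 = 23038  ⇒  m_melted ≈ 0.06898 kg.

m_melted ≈ 0.069 kg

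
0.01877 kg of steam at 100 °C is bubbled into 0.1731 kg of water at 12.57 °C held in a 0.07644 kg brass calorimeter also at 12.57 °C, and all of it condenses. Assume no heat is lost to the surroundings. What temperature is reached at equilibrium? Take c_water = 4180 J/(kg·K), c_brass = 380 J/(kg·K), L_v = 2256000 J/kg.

T_f ≈ 71.8 °C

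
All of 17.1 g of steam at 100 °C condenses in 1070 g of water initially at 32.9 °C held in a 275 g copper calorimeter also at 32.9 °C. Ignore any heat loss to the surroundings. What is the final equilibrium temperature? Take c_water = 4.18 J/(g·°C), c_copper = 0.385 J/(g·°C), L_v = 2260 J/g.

T_f ≈ 42.2 °C

Setting the total heat transfer to zero:
latent heat released on condensation: 17.1·2260 = 38646; condensate cools 100→T: 17.1·4.18·(T − 100) = 71.48(T − 100); original water: 4472.6(T − 32.9); copper cup: 275·0.385·(T − 32.9) = 105.88(T − 32.9)
4650 T = 38646 + 7147.8 + 150632 = 196426
T ≈ 42.24 °C, under the boiling point, so the assumption holds.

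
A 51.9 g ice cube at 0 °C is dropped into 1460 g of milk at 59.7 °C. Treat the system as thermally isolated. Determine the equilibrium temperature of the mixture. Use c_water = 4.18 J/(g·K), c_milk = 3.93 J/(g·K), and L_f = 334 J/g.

Let T be the final temperature. ΣQ_i = 0:
fusion: m_ice L_f = 51.9×334 = 17335
  warm the meltwater: 216.94 T
  milk cools: 1460×3.93×(T − 59.7) = 5737.8(T − 59.7)
5954.7 T = 342547 − 17335 = 325212
T ≈ 54.61 °C — above 0 °C, consistent with complete melting.

T_f ≈ 54.6 °C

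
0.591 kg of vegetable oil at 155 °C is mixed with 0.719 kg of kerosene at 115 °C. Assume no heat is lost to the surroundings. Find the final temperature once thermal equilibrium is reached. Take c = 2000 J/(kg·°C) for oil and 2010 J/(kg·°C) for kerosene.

T_f ≈ 133.0 °C

Taking heat into each body as positive, Σ m c ΔT = 0:
0.591·2000·(T − 155) + 0.719·2010·(T − 115) = 0
2627.2 T = 349407
T = 349407 / 2627.2 = 133 °C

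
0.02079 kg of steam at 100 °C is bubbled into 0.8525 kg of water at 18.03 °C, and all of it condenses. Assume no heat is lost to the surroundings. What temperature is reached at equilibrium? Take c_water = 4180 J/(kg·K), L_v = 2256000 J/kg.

T_f ≈ 32.8 °C

Setting the total heat transfer to zero:
steam→water at 100 °C releases m L_v = 0.02079×2256000 = 46902
  condensate cools 100→T: 0.02079×4180×(T − 100) = 86.9(T − 100)
  original water: 3563.5(T − 18.03)
3650.4 T = 46902 + 8690.2 + 64249 = 119841
T ≈ 32.83 °C — below 100 °C, confirming all the steam condensed.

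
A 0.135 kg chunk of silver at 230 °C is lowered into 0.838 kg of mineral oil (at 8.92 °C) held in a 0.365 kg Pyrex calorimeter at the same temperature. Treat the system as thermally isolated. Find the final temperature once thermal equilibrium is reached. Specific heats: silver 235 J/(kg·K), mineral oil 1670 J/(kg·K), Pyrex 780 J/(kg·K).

Net heat exchanged in the isolated system is zero:
0.135×235×(T − 230) + 0.838×1670×(T − 8.92) + 0.365×780×(T − 8.92) = 0
1715.9 T = 22319
T = 22319 / 1715.9 = 13 °C

T_f ≈ 13.0 °C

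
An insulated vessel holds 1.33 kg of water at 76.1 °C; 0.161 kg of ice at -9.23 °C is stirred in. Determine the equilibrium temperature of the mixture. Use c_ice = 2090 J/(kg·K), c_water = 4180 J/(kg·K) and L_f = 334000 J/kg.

Setting the total heat transfer to zero:
ice -9.23→0 °C: 0.161×2090×9.23 = 3105.8
  melt ice: 0.161×334000 = 53774
  warm the meltwater: 672.98 T
  water: 5559.4(T − 76.1)
6232.4 T = 423070 − 56880 = 366191
T ≈ 58.76 °C (positive, so assuming full melt was valid).

T_f ≈ 58.8 °C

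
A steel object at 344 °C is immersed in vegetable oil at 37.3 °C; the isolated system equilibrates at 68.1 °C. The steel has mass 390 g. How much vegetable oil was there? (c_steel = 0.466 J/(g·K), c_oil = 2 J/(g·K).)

m ≈ 814 g

Heat lost by the steel = heat gained by the oil:
390×0.466×(344 − 68.1) = m×2×(68.1 − 37.3)
61.6 m = 50142  ⇒  m ≈ 814 g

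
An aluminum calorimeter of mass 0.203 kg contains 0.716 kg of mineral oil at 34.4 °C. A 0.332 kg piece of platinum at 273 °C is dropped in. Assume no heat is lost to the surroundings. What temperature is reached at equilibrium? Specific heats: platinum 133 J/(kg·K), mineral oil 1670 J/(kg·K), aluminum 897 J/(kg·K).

T_f ≈ 41.8 °C

Taking heat into each body as positive, Σ m c ΔT = 0:
0.332*133*(T − 273) + 0.716*1670*(T − 34.4) + 0.203*897*(T − 34.4) = 0
44.16(T − 273) + 1195.7(T − 34.4) + 182.09(T − 34.4) = 0
1422 T = 59451
T = 59451/1422 ≈ 41.81 °C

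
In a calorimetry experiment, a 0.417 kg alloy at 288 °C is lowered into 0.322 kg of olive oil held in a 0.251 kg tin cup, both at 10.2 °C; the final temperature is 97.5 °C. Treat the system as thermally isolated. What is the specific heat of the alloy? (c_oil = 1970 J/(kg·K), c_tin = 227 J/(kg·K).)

Setting the total heat transfer to zero:
0.417×c×(97.5 − 288) + 0.322×1970×(97.5 − 10.2) + 0.251×227×(97.5 − 10.2) = 0
-79.44 c = -60352
c = -60352/-79.44 ≈ 759.7 J/(kg·K)

c ≈ 760 J/(kg·K)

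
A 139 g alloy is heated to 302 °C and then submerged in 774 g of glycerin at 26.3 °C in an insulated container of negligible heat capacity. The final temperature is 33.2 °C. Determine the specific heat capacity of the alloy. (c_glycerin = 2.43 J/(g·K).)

Energy conservation, ΣQ = 0:
139·c·(33.2 − 302) + 774·2.43·(33.2 − 26.3) = 0
-37363 c = -12978
c = -12978/-37363 ≈ 0.3473 J/(g·K)

c ≈ 0.347 J/(g·K)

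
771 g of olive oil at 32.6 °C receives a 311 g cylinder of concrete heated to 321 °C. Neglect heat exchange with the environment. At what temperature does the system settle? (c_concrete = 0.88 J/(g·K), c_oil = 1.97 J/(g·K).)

Let T be the final temperature. ΣQ_i = 0:
311*0.88*(T − 321) + 771*1.97*(T − 32.6) = 0
273.68(T − 321) + 1518.9(T − 32.6) = 0
(273.68 + 1518.9) T = 273.68*321 + 1518.9*32.6
T ≈ 76.63 °C

T_f ≈ 76.6 °C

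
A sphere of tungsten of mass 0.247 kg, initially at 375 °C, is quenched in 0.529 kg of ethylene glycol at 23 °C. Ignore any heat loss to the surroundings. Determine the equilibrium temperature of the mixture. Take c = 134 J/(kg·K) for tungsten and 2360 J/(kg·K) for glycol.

Heat lost by the tungsten equals heat gained by the glycol:
0.247·134·(375 − T) = 0.529·2360·(T − 23)
33.1(375 − T) = 1248.4(T − 23)
1281.5 T = 41126  ⇒  T ≈ 32.09 °C

T_f ≈ 32.1 °C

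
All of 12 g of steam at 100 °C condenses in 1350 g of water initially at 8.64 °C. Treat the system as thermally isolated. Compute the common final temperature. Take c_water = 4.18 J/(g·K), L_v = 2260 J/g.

T_f ≈ 14.2 °C

Energy balance with sensible and latent terms:
steam→water at 100 °C releases m L_v = 12·2260 = 27120; condensate cools 100→T: 12·4.18·(T − 100) = 50.16(T − 100); original water: 5643(T − 8.64)
5693.2 T = 27120 + 5016 + 48756 = 80892
T ≈ 14.21 °C — below 100 °C, confirming all the steam condensed.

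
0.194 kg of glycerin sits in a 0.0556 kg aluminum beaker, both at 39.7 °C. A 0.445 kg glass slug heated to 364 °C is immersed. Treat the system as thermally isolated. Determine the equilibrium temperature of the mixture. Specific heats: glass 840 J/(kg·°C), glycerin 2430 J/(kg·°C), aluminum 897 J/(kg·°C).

Setting the total heat transfer to zero:
0.445·840·(T − 364) + 0.194·2430·(T − 39.7) + 0.0556·897·(T − 39.7) = 0
(373.8 + 471.42 + 49.87) T = 373.8·364 + 471.42·39.7 + 49.87·39.7
T = 156759/895.09 ≈ 175.13 °C

T_f ≈ 175.1 °C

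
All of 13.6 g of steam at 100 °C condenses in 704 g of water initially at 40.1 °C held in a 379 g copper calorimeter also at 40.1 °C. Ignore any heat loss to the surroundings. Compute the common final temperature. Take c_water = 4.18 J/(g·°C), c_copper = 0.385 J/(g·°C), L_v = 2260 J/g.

T_f ≈ 51.0 °C

Taking heat into each body as positive, Σ m c ΔT = 0:
steam→water at 100 °C releases m L_v = 13.6·2260 = 30736
  condensed water 100 °C→T: 56.85(T − 100)
  water warms: 704·4.18·(T − 40.1) = 2942.7(T − 40.1)
  cup: 145.91(T − 40.1)
3145.5 T = 30736 + 5684.8 + 123854 = 160275
T ≈ 50.95 °C, under the boiling point, so the assumption holds.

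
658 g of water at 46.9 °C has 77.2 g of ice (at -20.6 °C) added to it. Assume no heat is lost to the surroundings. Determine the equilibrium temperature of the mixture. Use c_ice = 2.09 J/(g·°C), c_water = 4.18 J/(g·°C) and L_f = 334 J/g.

Heat gained plus heat lost sum to zero:
warm ice to 0 °C: 77.2×2.09×(0 − (-20.6)) = 3323.8
  melt ice: 77.2×334 = 25785
  meltwater 0→T: 77.2×4.18×T = 322.7 T
  water: 2750.4(T − 46.9)
3073.1 T = 128996 − 29109 = 99887
T ≈ 32.50 °C — above 0 °C, consistent with complete melting.

T_f ≈ 32.5 °C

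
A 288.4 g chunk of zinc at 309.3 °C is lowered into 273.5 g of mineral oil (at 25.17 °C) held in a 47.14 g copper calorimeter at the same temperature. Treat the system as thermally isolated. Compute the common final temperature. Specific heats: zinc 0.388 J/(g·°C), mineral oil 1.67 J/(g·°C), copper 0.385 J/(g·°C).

T_f ≈ 79.4 °C

Taking heat into each body as positive, Σ m c ΔT = 0:
288.4*0.388*(T − 309.3) + 273.5*1.67*(T − 25.17) + 47.14*0.385*(T − 25.17) = 0
(111.9 + 456.75 + 18.15) T = 111.9*309.3 + 456.75*25.17 + 18.15*25.17
T ≈ 79.35 °C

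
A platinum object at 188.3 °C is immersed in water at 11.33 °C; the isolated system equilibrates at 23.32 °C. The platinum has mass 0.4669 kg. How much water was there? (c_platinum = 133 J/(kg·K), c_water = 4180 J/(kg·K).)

m ≈ 0.204 kg

Heat lost by the platinum = heat gained by the water:
0.4669×133×(188.3 − 23.32) = m×4180×(23.32 − 11.33)
50118 m = 10245  ⇒  m ≈ 0.2044 kg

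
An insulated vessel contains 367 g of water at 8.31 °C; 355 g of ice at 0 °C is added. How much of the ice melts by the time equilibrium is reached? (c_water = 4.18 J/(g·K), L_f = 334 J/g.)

Cooling the water to 0 °C releases 367×4.18×8.31 = 12748 J.
Melting all 355 g of ice would need 355×334 = 118570 J.
12748 J < 118570 J, so only part of the ice melts and the system sits at 0 °C.
m_melt = 12748 / L_f = 38.17 g.

m_melted ≈ 38.2 g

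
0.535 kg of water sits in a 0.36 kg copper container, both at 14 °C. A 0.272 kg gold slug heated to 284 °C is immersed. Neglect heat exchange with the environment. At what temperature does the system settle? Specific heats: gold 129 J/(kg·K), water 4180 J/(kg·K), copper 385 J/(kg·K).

T_f ≈ 17.9 °C

Energy conservation, ΣQ = 0:
0.272*129*(T − 284) + 0.535*4180*(T − 14) + 0.36*385*(T − 14) = 0
(35.09 + 2236.3 + 138.6) T = 35.09*284 + 2236.3*14 + 138.6*14
T ≈ 17.93 °C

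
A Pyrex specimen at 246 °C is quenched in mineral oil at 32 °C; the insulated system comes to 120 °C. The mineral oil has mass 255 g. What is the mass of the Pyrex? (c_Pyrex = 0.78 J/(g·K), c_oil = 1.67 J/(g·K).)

|Q_Pyrex| = |Q_oil|:
m×0.78×(246 − 120) = 255×1.67×(120 − 32)
98.28 m = 37475  ⇒  m ≈ 381.3 g

m ≈ 381 g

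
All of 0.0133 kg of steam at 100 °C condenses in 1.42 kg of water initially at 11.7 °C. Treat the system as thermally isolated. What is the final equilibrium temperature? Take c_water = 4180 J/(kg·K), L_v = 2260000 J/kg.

Net heat exchanged in the isolated system is zero:
steam→water at 100 °C releases m L_v = 0.0133·2260000 = 30058; condensed water 100 °C→T: 55.59(T − 100); original water: 5935.6(T − 11.7)
5991.2 T = 30058 + 5559.4 + 69447 = 105064
T ≈ 17.54 °C (< 100 °C, so full condensation is consistent).

T_f ≈ 17.5 °C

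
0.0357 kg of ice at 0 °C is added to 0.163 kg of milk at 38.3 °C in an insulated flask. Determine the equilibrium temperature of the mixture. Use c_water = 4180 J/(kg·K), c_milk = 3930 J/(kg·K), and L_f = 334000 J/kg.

T_f ≈ 16.0 °C

Energy balance with sensible and latent terms:
fusion: m_ice L_f = 0.0357·334000 = 11924
  meltwater 0→T: 0.0357·4180·T = 149.23 T
  milk cools: 0.163·3930·(T − 38.3) = 640.59(T − 38.3)
789.82 T = 24535 − 11924 = 12611
T ≈ 15.97 °C. Since T > 0 °C, the all-ice-melts assumption holds.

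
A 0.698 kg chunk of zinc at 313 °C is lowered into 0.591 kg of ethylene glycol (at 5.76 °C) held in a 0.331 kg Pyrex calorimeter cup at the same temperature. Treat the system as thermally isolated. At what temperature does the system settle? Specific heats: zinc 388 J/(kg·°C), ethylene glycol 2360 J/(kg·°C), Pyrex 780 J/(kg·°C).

T_f ≈ 49.0 °C

Setting the total heat transfer to zero:
0.698×388×(T − 313) + 0.591×2360×(T − 5.76) + 0.331×780×(T − 5.76) = 0
270.82(T − 313) + 1394.8(T − 5.76) + 258.18(T − 5.76) = 0
1923.8 T = 94289
T ≈ 49.01 °C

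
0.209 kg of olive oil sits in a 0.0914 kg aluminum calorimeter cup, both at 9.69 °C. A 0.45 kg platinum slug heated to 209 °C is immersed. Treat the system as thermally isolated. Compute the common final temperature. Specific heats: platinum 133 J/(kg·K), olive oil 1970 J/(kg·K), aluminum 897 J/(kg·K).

T_f ≈ 31.2 °C

Taking heat into each body as positive, Σ m c ΔT = 0:
0.45*133*(T − 209) + 0.209*1970*(T − 9.69) + 0.0914*897*(T − 9.69) = 0
59.85(T − 209) + 411.73(T − 9.69) + 81.99(T − 9.69) = 0
(59.85 + 411.73 + 81.99) T = 59.85*209 + 411.73*9.69 + 81.99*9.69
T = 17293 / 553.57 = 31.2 °C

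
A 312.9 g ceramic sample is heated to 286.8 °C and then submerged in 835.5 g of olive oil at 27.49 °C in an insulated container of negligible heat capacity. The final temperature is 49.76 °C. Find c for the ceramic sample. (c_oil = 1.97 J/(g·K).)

Heat lost by the ceramic sample = heat gained by the oil:
312.9·c·(286.8 − 49.76) = 835.5·1.97·(49.76 − 27.49)
74170 c = 36655  ⇒  c ≈ 0.4942 J/(g·K)

c ≈ 0.494 J/(g·K)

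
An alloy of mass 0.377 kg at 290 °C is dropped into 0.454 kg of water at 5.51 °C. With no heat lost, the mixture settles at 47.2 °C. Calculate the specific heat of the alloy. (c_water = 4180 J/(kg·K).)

c ≈ 864 J/(kg·K)

Setting the total heat transfer to zero:
0.377·c·(47.2 − 290) + 0.454·4180·(47.2 − 5.51) = 0
-91.54 c = -79116
c = -79116/-91.54 ≈ 864.3 J/(kg·K)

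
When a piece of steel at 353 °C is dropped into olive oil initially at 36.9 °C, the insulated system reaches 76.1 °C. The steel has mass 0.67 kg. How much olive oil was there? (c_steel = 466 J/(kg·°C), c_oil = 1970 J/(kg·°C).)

m ≈ 1.12 kg

Conservation of energy gives ΣQ = 0:
0.67×466×(76.1 − 353) + m×1970×(76.1 − 36.9) = 0
77224 m = 86454
m = 86454/77224 ≈ 1.12 kg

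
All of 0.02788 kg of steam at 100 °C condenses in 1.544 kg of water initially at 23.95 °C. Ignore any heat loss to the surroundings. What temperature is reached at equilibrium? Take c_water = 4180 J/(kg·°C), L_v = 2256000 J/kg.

T_f ≈ 34.9 °C

Let T be the final temperature. ΣQ_i = 0:
condense steam: −0.02788·2256000 = −62897; condensed water 100 °C→T: 116.54(T − 100); original water: 6453.9(T − 23.95)
6570.5 T = 62897 + 11654 + 154571 = 229123
T ≈ 34.87 °C (< 100 °C, so full condensation is consistent).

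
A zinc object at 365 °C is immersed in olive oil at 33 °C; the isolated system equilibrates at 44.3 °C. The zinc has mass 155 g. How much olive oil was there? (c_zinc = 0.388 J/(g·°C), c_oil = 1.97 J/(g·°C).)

m ≈ 866 g

|Q_zinc| = |Q_oil|:
155×0.388×(365 − 44.3) = m×1.97×(44.3 − 33)
22.26 m = 19287  ⇒  m ≈ 866.4 g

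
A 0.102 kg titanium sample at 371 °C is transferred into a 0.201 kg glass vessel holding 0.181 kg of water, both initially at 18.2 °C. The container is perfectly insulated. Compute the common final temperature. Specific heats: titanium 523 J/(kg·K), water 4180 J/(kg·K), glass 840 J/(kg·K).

T_f ≈ 37.4 °C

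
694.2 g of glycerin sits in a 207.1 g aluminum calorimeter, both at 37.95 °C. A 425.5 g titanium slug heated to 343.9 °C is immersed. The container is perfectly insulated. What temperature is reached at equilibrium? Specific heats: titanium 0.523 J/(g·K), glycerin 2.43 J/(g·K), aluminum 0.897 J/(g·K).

With ΣQ=0 the equilibrium temperature is the m·c-weighted mean:
T_f = (222.54*343.9 + 1686.9*37.95 + 185.77*37.95) / (222.54 + 1686.9 + 185.77)
    = 147598 / 2095.2 ≈ 70.45 °C

T_f ≈ 70.4 °C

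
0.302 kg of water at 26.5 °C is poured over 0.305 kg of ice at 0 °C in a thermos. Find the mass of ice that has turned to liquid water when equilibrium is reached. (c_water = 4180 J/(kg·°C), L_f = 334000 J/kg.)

m_melted ≈ 0.1 kg

Cooling the water to 0 °C releases 0.302×4180×26.5 = 33453 J.
Fully melting the ice requires m_ice L_f = 0.305×334000 = 101870 J.
33453 J < 101870 J, so only part of the ice melts and the system sits at 0 °C.
m_melt = 33453 / L_f = 0.1002 kg.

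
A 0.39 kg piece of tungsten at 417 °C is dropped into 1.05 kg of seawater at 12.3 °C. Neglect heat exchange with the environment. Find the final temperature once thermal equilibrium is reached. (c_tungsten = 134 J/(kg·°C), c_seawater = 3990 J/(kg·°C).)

Net heat exchanged in the isolated system is zero:
0.39*134*(T − 417) + 1.05*3990*(T − 12.3) = 0
52.26(T − 417) + 4189.5(T − 12.3) = 0
(52.26 + 4189.5) T = 52.26*417 + 4189.5*12.3
T ≈ 17.29 °C

T_f ≈ 17.3 °C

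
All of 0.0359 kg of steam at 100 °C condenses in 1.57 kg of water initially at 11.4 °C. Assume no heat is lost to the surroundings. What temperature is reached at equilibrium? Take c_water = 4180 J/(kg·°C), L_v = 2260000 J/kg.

Let T be the final temperature. ΣQ_i = 0:
steam→water at 100 °C releases m L_v = 0.0359·2260000 = 81134; condensate cools 100→T: 0.0359·4180·(T − 100) = 150.06(T − 100); original water: 6562.6(T − 11.4)
6712.7 T = 81134 + 15006 + 74814 = 170954
T ≈ 25.47 °C, under the boiling point, so the assumption holds.

T_f ≈ 25.5 °C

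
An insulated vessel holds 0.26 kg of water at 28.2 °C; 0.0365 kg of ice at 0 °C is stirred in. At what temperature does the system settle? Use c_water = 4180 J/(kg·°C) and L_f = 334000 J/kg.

T_f ≈ 14.9 °C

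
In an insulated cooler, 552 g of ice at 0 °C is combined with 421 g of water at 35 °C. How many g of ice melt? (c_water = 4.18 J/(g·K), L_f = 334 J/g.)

m_melted ≈ 184 g

Heat available from the water dropping to 0 °C: 421·4.18·35 = 61592 J.
Fully melting the ice requires m_ice L_f = 552·334 = 184368 J.
Since 61592 < 184368 J, not all the ice melts; equilibrium is at 0 °C.
m_melted·334 = 61592  ⇒  m_melted ≈ 184.4 g.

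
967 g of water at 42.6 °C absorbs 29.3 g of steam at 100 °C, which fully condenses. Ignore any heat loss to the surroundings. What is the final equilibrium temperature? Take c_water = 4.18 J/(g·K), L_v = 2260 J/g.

T_f ≈ 60.2 °C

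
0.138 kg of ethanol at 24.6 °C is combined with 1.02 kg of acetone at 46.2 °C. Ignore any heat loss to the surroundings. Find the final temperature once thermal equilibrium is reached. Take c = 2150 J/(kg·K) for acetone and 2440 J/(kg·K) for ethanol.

T_f ≈ 43.3 °C

Conservation of energy gives ΣQ = 0:
1.02·2150·(T − 46.2) + 0.138·2440·(T − 24.6) = 0
2529.7 T = 109600
T = 109600/2529.7 ≈ 43.32 °C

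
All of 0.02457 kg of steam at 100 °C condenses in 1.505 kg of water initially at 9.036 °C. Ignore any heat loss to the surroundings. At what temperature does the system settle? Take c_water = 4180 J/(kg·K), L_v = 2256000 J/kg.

Sum of m c ΔT and latent-heat terms is zero:
steam→water at 100 °C releases m L_v = 0.02457·2256000 = 55430; condensed water 100 °C→T: 102.7(T − 100); original water: 6290.9(T − 9.036)
6393.6 T = 55430 + 10270 + 56845 = 122545
T ≈ 19.17 °C — below 100 °C, confirming all the steam condensed.

T_f ≈ 19.2 °C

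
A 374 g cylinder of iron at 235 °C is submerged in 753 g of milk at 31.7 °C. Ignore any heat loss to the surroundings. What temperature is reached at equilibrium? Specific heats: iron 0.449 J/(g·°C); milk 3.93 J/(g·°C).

Taking heat into each body as positive, Σ m c ΔT = 0:
374·0.449·(T − 235) + 753·3.93·(T − 31.7) = 0
167.93(T − 235) + 2959.3(T − 31.7) = 0
(167.93 + 2959.3) T = 167.93·235 + 2959.3·31.7
T = 133272 / 3127.2 = 42.6 °C

T_f ≈ 42.6 °C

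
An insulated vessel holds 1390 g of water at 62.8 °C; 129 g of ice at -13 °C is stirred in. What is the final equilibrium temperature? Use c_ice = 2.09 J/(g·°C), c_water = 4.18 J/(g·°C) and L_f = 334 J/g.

T_f ≈ 50.1 °C

Heat gained plus heat lost sum to zero:
ice -13→0 °C: 129×2.09×13 = 3504.9; latent heat to melt: 129×334 = 43086; meltwater 0→T: 129×4.18×T = 539.22 T; water: 5810.2(T − 62.8)
6349.4 T = 364881 − 46591 = 318290
T ≈ 50.13 °C (positive, so assuming full melt was valid).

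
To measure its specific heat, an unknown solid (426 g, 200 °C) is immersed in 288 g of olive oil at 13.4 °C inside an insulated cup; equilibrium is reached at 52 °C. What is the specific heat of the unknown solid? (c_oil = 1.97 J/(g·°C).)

m_s c (T_s − T_f) = m_oil c_oil (T_f − T_0):
426×c×(200 − 52) = 288×1.97×(52 − 13.4)
63048 c = 21900  ⇒  c ≈ 0.3474 J/(g·°C)

c ≈ 0.347 J/(g·°C)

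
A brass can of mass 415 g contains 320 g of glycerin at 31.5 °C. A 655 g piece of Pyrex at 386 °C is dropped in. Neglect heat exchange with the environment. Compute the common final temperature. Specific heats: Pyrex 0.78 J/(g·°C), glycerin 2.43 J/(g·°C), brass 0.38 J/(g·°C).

T_f ≈ 156.7 °C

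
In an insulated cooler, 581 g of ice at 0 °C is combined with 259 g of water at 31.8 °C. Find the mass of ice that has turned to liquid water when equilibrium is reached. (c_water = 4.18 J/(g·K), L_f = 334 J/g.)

m_melted ≈ 103 g

Cooling the water to 0 °C releases 259×4.18×31.8 = 34427 J.
Melting all 581 g of ice would need 581×334 = 194054 J.
That's not enough to melt it all — equilibrium is at 0 °C with ice remaining.
Mass melted = 34427/334 ≈ 103.1 g.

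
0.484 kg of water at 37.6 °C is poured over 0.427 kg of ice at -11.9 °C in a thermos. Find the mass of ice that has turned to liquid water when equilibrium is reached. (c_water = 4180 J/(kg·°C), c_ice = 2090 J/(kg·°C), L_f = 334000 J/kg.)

m_melted ≈ 0.196 kg

Water can give up m c ΔT = 0.484×4180×37.6 = 76069 J before reaching 0 °C.
Of that, 0.427×2090×11.9 = 10620 J goes to bring the ice to 0 °C, leaving 65449 J.
To melt every bit of ice: 0.427×334000 = 142618 J.
Since 65449 < 142618 J, not all the ice melts; equilibrium is at 0 °C.
Mass melted = 65449/334000 ≈ 0.196 kg.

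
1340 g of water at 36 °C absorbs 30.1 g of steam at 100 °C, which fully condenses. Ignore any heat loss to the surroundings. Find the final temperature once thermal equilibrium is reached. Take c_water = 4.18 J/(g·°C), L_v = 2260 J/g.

Let T be the final temperature. ΣQ_i = 0:
condense steam: −30.1×2260 = −68026
  condensate cools 100→T: 30.1×4.18×(T − 100) = 125.82(T − 100)
  water warms: 1340×4.18×(T − 36) = 5601.2(T − 36)
5727 T = 68026 + 12582 + 201643 = 282251
T ≈ 49.28 °C — below 100 °C, confirming all the steam condensed.

T_f ≈ 49.3 °C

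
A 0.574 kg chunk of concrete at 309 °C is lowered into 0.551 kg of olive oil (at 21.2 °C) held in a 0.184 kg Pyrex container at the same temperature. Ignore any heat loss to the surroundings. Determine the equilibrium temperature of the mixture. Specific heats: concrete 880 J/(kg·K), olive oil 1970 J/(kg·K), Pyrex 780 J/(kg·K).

T_f ≈ 105.0 °C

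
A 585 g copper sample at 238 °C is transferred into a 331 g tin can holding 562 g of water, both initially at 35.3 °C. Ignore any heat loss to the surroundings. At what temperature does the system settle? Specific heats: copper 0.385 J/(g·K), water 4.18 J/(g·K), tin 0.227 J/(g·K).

T_f ≈ 52.5 °C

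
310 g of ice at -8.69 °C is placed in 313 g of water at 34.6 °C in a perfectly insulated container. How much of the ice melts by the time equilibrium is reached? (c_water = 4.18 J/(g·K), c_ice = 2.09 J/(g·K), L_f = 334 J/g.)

Heat available from the water dropping to 0 °C: 313·4.18·34.6 = 45269 J.
Of that, 310·2.09·8.69 = 5630.3 J goes to bring the ice to 0 °C, leaving 39638 J.
Melting all 310 g of ice would need 310·334 = 103540 J.
Since 39638 < 103540 J, not all the ice melts; equilibrium is at 0 °C.
Mass melted = 39638/334 ≈ 118.7 g.

m_melted ≈ 119 g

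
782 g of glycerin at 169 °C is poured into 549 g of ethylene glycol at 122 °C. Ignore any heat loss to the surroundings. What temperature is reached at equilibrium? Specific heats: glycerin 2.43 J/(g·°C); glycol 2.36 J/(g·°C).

T_f ≈ 149.9 °C

Energy conservation, ΣQ = 0:
782*2.43*(T − 169) + 549*2.36*(T − 122) = 0
1900.3(T − 169) + 1295.6(T − 122) = 0
3195.9 T = 479212
T = 479212/3195.9 ≈ 149.95 °C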